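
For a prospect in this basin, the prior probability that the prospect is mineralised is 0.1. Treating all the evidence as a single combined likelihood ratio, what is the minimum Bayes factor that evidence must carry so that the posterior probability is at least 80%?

Prior odds = 0.1/0.9 = 1/9.
Target odds = 0.8/0.2 = 4.
Required Bayes factor = 4 ÷ (1/9) = 36.

36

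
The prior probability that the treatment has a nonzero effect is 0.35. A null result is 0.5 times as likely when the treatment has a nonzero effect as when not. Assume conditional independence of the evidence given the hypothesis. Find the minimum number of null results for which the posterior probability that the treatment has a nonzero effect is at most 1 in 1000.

10

Prior odds = 0.35/0.65 = 7/13.
Likelihood ratio per null result = 0.5.
Target posterior odds = 0.001/0.999 = 1/999.
Require 0.5ⁿ ≤ 1/999 ÷ (7/13) = 13/6993.
0.5⁹ = 0.001953125 is still above 13/6993 but 0.5¹⁰ = 1/1024 is at or below it, so n = 10.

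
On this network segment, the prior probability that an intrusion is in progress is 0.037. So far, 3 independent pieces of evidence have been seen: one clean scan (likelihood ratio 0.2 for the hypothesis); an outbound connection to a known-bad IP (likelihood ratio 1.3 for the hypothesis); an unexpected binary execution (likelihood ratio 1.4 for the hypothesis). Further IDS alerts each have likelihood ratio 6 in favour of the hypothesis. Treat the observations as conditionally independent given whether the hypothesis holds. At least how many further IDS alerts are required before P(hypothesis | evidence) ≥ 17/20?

Prior odds = 0.037/0.963 = 37/963.
Combined Bayes factor of the evidence already in hand = 0.2 × 1.3 × 1.4 = 0.364.
Odds after that evidence = (37/963) × 0.364 = 3367/240750.
Target odds = 0.85/0.15 = 17/3.
Need 6ⁿ ≥ 17/3 ÷ (3367/240750) = 1364250/3367.
6³ = 216 falls short of 1364250/3367 but 6⁴ = 1296 reaches it, so n = 4.

4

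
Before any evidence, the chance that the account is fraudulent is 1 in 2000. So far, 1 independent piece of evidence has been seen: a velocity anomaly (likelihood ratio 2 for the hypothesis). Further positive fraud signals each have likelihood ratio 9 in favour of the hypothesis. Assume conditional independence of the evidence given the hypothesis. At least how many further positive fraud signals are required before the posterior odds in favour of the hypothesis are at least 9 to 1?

Prior odds = 0.0005/0.9995 = 1/1999.
Bayes factor of the evidence already in hand = 2.
Odds after that evidence = (1/1999) × 2 = 2/1999.
Target odds = 9.
Need 9ⁿ ≥ 9 ÷ (2/1999) = 8995.5.
9⁴ = 6561 falls short of 8995.5 but 9⁵ = 59049 reaches it, so n = 5.

5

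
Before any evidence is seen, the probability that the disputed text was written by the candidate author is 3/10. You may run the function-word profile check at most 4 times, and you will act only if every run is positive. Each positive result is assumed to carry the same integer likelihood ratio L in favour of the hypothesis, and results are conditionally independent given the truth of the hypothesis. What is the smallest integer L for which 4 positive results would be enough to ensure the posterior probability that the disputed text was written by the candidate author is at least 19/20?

Prior odds = 0.3/0.7 = 3/7.
Target odds = 0.95/0.05 = 19.
Need L⁴ ≥ 19 ÷ (3/7) = 133/3.
2⁴ = 16 < 133/3 ≤ 81 = 3⁴, so L = 3.

3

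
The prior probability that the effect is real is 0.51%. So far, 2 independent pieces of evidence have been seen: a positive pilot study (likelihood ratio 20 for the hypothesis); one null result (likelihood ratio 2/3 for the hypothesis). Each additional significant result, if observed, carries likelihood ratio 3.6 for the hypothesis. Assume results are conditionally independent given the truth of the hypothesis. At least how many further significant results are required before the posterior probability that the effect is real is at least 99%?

6

Prior odds = 0.0051/0.9949 = 51/9949.
Combined Bayes factor of the evidence already in hand = 20 × (2/3) = 40/3.
Odds after that evidence = (51/9949) × 40/3 = 680/9949.
Target odds = 0.99/0.01 = 99.
Need 3.6ⁿ ≥ 99 ÷ (680/9949) = 984951/680.
3.6⁵ = 604.66176 falls short of 984951/680 but 3.6⁶ = 34012224/15625 reaches it, so n = 6.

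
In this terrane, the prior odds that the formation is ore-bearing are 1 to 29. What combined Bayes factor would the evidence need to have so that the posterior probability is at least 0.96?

Prior odds = 1/29.
Target odds = 0.96/0.04 = 24.
Required Bayes factor = 24 ÷ (1/29) = 696.

696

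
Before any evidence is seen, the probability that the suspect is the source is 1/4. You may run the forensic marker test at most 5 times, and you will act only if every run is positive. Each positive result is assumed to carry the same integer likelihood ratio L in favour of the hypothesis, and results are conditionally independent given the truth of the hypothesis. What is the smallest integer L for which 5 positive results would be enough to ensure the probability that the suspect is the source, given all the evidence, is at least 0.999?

5

Prior odds = 0.25/0.75 = 1/3.
Target odds = 0.999/0.001 = 999.
Need L⁵ ≥ 999 ÷ (1/3) = 2997.
4⁵ = 1024 < 2997 ≤ 3125 = 5⁵, so L = 5.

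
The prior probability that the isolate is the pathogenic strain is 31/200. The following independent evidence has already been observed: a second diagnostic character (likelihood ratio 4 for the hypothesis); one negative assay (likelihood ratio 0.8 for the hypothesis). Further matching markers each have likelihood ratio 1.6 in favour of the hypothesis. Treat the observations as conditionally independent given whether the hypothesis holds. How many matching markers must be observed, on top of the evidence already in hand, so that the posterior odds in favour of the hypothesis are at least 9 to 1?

6

Prior odds = 0.155/0.845 = 31/169.
Combined Bayes factor of the evidence already in hand = 4 × 0.8 = 3.2.
Odds after that evidence = (31/169) × 3.2 = 496/845.
Target odds = 9.
Need 1.6ⁿ ≥ 9 ÷ (496/845) = 7605/496.
1.6⁵ = 10.48576 falls short of 7605/496 but 1.6⁶ = 262144/15625 reaches it, so n = 6.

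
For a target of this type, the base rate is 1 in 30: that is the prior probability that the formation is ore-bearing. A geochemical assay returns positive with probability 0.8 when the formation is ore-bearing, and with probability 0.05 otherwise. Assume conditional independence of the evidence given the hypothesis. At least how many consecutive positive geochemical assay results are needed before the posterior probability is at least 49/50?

Prior odds: (1/30) ÷ (29/30) = 1/29.
Likelihood ratio of a positive result = 0.8/0.05 = 16.
Target posterior odds = 0.98/0.02 = 49.
Need (1/29) × 16ⁿ ≥ 49, i.e. 16ⁿ ≥ 1421.
16² = 256 falls short of 1421 but 16³ = 4096 reaches it, so n = 3.

3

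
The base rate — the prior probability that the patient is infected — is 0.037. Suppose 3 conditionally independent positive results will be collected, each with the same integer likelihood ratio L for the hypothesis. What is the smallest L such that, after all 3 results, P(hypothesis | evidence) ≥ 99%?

14

Prior odds = 0.037/0.963 = 37/963.
Target odds = 0.99/0.01 = 99.
Need L³ ≥ 99 ÷ (37/963) = 95337/37.
13³ = 2197 < 95337/37 ≤ 2744 = 14³, so L = 14.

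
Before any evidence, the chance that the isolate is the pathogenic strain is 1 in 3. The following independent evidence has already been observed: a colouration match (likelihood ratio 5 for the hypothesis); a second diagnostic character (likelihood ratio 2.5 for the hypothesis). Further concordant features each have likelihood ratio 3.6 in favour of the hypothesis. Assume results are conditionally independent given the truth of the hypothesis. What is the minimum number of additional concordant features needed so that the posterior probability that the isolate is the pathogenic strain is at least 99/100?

3

Prior odds = (1/3)/(2/3) = 0.5.
Combined Bayes factor of the evidence already in hand = 5 × 2.5 = 12.5.
Odds after that evidence = 0.5 × 12.5 = 6.25.
Target odds = 0.99/0.01 = 99.
Need 3.6ⁿ ≥ 99 ÷ 6.25 = 15.84.
3.6² = 12.96 falls short of 15.84 but 3.6³ = 46.656 reaches it, so n = 3.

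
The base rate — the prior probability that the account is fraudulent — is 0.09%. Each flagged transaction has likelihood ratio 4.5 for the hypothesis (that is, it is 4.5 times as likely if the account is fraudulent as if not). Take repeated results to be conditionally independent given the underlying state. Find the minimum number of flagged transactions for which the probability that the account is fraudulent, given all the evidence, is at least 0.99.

Prior odds = 0.0009/0.9991 = 9/9991.
Likelihood ratio per flagged transaction = 4.5.
Target odds: 0.99 ÷ 0.01 = 99.
Require 4.5ⁿ ≥ 99 ÷ (9/9991) = 109901.
4.5⁷ = 4782969/128 falls short of 109901 but 4.5⁸ = 43046721/256 reaches it, so n = 8.

8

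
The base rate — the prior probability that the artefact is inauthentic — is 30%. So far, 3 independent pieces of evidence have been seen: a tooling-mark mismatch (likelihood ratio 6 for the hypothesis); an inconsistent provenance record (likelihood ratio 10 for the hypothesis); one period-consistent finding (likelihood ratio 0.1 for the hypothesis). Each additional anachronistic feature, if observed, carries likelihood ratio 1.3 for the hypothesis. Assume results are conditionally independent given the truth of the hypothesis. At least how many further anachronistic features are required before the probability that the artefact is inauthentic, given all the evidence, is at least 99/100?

14

Prior odds = 0.3/0.7 = 3/7.
Combined Bayes factor of the evidence already in hand = 6 × 10 × 0.1 = 6.
Odds after that evidence = (3/7) × 6 = 18/7.
Target odds = 0.99/0.01 = 99.
Need 1.3ⁿ ≥ 99 ÷ (18/7) = 38.5.
1.3¹³ ≈30.2875 falls short of 38.5 but 1.3¹⁴ ≈39.3738 reaches it, so n = 14.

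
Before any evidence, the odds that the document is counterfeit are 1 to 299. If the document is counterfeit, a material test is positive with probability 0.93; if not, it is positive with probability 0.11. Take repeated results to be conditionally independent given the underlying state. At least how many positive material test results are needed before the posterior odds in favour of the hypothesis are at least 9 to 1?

Prior odds = 1/299.
Likelihood ratio of a positive = 0.93/0.11 = 93/11.
Target odds = 9.
Require (93/11)ⁿ ≥ 9 ÷ (1/299) = 2691.
(93/11)³ = 804357/1331 falls short of 2691 but (93/11)⁴ = 74805201/14641 reaches it, so n = 4.

4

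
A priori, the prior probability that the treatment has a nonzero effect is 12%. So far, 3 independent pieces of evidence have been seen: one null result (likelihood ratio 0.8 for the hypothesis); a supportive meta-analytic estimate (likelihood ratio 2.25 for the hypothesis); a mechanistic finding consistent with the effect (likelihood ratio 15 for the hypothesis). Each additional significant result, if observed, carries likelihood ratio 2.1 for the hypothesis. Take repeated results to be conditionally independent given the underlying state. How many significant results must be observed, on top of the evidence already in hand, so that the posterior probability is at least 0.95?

Prior odds = 0.12/0.88 = 3/22.
Combined Bayes factor of the evidence already in hand = 0.8 × 2.25 × 15 = 27.
Odds after that evidence = (3/22) × 27 = 81/22.
Target odds = 0.95/0.05 = 19.
Need 2.1ⁿ ≥ 19 ÷ (81/22) = 418/81.
2.1² = 4.41 falls short of 418/81 but 2.1³ = 9.261 reaches it, so n = 3.

3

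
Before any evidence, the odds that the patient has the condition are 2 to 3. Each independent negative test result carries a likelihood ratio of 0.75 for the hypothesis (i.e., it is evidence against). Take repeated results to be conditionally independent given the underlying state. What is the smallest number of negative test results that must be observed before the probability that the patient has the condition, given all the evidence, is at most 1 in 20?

9

Prior odds = 2/3.
Likelihood ratio per negative test result = 0.75.
Target odds: 0.05 ÷ 0.95 = 1/19.
Require 0.75ⁿ ≤ 1/19 ÷ (2/3) = 3/38.
0.75⁸ = 6561/65536 is still above 3/38 but 0.75⁹ = 19683/262144 is at or below it, so n = 9.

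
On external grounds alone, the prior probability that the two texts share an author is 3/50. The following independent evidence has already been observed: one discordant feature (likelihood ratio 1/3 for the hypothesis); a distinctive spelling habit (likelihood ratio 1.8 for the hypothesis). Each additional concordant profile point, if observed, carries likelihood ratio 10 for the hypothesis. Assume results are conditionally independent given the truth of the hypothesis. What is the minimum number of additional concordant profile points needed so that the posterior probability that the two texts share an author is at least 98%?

4

Prior odds = 0.06/0.94 = 3/47.
Combined Bayes factor of the evidence already in hand = (1/3) × 1.8 = 0.6.
Odds after that evidence = (3/47) × 0.6 = 9/235.
Target odds = 0.98/0.02 = 49.
Need 10ⁿ ≥ 49 ÷ (9/235) = 11515/9.
10³ = 1000 falls short of 11515/9 but 10⁴ = 10000 reaches it, so n = 4.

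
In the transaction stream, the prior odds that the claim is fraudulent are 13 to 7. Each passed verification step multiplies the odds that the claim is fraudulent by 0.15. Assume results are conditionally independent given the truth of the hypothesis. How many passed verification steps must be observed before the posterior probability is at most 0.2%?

Prior odds = 13/7.
Likelihood ratio per passed verification step = 0.15.
Target odds: 0.002 ÷ 0.998 = 1/499.
Need (13/7) × 0.15ⁿ ≤ 1/499, i.e. 0.15ⁿ ≤ 7/6487.
0.15³ = 0.003375 is still above 7/6487 but 0.15⁴ = 81/160000 is at or below it, so n = 4.

4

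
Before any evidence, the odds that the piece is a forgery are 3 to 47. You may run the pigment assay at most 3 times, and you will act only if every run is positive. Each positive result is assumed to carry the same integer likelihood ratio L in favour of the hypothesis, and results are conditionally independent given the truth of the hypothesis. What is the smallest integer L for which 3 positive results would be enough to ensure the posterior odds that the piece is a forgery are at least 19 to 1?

Prior odds = 3/47.
Target odds = 19.
Need L³ ≥ 19 ÷ (3/47) = 893/3.
6³ = 216 < 893/3 ≤ 343 = 7³, so L = 7.

7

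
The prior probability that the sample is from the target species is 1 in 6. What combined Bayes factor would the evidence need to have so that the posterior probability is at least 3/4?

15

Prior odds = (1/6)/(5/6) = 0.2.
Target odds = 0.75/0.25 = 3.
Required Bayes factor = 3 ÷ 0.2 = 15.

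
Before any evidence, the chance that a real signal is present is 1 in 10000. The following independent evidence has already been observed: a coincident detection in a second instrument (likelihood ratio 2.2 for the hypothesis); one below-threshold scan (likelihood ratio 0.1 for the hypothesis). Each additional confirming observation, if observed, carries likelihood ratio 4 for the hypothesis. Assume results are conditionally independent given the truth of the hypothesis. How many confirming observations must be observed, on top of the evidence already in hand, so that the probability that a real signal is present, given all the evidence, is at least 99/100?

12

Prior odds = 0.0001/0.9999 = 1/9999.
Combined Bayes factor of the evidence already in hand = 2.2 × 0.1 = 0.22.
Odds after that evidence = (1/9999) × 0.22 = 1/45450.
Target odds = 0.99/0.01 = 99.
Need 4ⁿ ≥ 99 ÷ (1/45450) = 4499550.
4¹¹ = 4194304 falls short of 4499550 but 4¹² = 16777216 reaches it, so n = 12.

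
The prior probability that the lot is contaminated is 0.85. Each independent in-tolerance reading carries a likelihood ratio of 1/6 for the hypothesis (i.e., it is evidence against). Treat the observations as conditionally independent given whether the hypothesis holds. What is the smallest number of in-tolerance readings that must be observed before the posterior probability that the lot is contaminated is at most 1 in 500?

Prior odds: 0.85 ÷ 0.15 = 17/3.
Likelihood ratio per in-tolerance reading = 1/6.
Target posterior odds = 0.002/0.998 = 1/499.
Need (17/3) × (1/6)ⁿ ≤ 1/499, i.e. (1/6)ⁿ ≤ 3/8483.
(1/6)⁴ = 1/1296 is still above 3/8483 but (1/6)⁵ = 1/7776 is at or below it, so n = 5.

5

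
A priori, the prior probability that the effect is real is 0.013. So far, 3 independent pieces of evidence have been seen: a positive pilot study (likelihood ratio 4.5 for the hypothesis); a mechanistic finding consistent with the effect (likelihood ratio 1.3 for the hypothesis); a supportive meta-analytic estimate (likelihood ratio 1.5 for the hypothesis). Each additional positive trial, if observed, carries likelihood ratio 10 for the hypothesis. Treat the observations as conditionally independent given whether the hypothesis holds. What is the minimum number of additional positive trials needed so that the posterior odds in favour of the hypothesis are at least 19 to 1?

Prior odds = 0.013/0.987 = 13/987.
Combined Bayes factor of the evidence already in hand = 4.5 × 1.3 × 1.5 = 8.775.
Odds after that evidence = (13/987) × 8.775 = 1521/13160.
Target odds = 19.
Need 10ⁿ ≥ 19 ÷ (1521/13160) = 250040/1521.
10² = 100 falls short of 250040/1521 but 10³ = 1000 reaches it, so n = 3.

3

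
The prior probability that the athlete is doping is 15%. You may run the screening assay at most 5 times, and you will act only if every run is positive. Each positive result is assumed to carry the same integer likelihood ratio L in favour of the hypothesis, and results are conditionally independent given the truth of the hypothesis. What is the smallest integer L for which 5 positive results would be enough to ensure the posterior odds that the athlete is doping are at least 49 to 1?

Prior odds = 0.15/0.85 = 3/17.
Target odds = 49.
Need L⁵ ≥ 49 ÷ (3/17) = 833/3.
3⁵ = 243 < 833/3 ≤ 1024 = 4⁵, so L = 4.

4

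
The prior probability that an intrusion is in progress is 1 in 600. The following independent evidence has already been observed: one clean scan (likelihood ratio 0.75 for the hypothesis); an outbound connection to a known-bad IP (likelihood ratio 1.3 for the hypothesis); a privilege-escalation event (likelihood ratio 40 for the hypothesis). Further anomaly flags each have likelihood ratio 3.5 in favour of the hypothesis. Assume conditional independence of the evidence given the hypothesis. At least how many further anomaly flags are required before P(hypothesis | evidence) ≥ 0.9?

Prior odds = (1/600)/(599/600) = 1/599.
Combined Bayes factor of the evidence already in hand = 0.75 × 1.3 × 40 = 39.
Odds after that evidence = (1/599) × 39 = 39/599.
Target odds = 0.9/0.1 = 9.
Need 3.5ⁿ ≥ 9 ÷ (39/599) = 1797/13.
3.5³ = 42.875 falls short of 1797/13 but 3.5⁴ = 150.0625 reaches it, so n = 4.

4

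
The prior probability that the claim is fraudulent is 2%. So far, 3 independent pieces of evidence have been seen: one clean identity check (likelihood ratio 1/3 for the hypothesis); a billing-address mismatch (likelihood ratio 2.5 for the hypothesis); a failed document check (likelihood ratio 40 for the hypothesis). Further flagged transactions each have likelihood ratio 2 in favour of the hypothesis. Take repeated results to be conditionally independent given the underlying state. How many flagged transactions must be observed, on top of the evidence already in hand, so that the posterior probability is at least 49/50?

Prior odds = 0.02/0.98 = 1/49.
Combined Bayes factor of the evidence already in hand = (1/3) × 2.5 × 40 = 100/3.
Odds after that evidence = (1/49) × 100/3 = 100/147.
Target odds = 0.98/0.02 = 49.
Need 2ⁿ ≥ 49 ÷ (100/147) = 72.03.
2⁶ = 64 falls short of 72.03 but 2⁷ = 128 reaches it, so n = 7.

7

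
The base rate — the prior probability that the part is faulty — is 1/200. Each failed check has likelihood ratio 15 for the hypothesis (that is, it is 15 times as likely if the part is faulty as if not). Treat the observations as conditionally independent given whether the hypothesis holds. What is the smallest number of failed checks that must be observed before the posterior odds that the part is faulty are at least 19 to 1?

Prior odds: 0.005 ÷ 0.995 = 1/199.
Likelihood ratio per failed check = 15.
Target odds = 19.
Require 15ⁿ ≥ 19 ÷ (1/199) = 3781.
15³ = 3375 falls short of 3781 but 15⁴ = 50625 reaches it, so n = 4.

4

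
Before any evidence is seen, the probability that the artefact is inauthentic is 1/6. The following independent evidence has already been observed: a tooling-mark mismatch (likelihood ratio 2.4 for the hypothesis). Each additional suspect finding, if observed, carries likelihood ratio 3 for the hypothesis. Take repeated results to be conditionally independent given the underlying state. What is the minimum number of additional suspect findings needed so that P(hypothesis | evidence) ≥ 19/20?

4

Prior odds = (1/6)/(5/6) = 0.2.
Bayes factor of the evidence already in hand = 2.4.
Odds after that evidence = 0.2 × 2.4 = 0.48.
Target odds = 0.95/0.05 = 19.
Need 3ⁿ ≥ 19 ÷ 0.48 = 475/12.
3³ = 27 falls short of 475/12 but 3⁴ = 81 reaches it, so n = 4.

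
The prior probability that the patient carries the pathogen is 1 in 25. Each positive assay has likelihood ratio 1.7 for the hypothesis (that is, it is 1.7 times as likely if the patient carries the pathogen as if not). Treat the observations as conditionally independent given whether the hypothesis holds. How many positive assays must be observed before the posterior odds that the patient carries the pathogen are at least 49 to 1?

Prior odds = 0.04/0.96 = 1/24.
Likelihood ratio per positive assay = 1.7.
Target odds = 49.
Require 1.7ⁿ ≥ 49 ÷ (1/24) = 1176.
1.7¹³ ≈990.458 falls short of 1176 but 1.7¹⁴ ≈1683.78 reaches it, so n = 14.

14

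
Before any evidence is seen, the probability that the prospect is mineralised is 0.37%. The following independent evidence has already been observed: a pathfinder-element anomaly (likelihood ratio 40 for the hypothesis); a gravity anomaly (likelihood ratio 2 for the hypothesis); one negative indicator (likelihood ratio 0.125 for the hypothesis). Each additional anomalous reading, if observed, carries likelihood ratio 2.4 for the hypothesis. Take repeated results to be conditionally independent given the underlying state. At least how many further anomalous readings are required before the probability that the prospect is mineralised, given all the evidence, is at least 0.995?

10

Prior odds = 0.0037/0.9963 = 37/9963.
Combined Bayes factor of the evidence already in hand = 40 × 2 × 0.125 = 10.
Odds after that evidence = (37/9963) × 10 = 370/9963.
Target odds = 0.995/0.005 = 199.
Need 2.4ⁿ ≥ 199 ÷ (370/9963) = 1982637/370.
2.4⁹ ≈2641.81 falls short of 1982637/370 but 2.4¹⁰ ≈6340.34 reaches it, so n = 10.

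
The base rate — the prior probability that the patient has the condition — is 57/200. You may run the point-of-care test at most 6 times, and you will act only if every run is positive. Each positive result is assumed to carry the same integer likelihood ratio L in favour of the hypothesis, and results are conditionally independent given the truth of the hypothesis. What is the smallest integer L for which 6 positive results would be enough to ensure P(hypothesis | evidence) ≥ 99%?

Prior odds = 0.285/0.715 = 57/143.
Target odds = 0.99/0.01 = 99.
Need L⁶ ≥ 99 ÷ (57/143) = 4719/19.
2⁶ = 64 < 4719/19 ≤ 729 = 3⁶, so L = 3.

3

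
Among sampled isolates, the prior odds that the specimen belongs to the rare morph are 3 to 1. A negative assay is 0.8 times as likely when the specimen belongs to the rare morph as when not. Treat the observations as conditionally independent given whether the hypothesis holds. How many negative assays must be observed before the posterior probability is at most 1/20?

Prior odds = 3.
Likelihood ratio per negative assay = 0.8.
Target posterior odds = 0.05/0.95 = 1/19.
Require 0.8ⁿ ≤ 1/19 ÷ 3 = 1/57.
0.8¹⁸ ≈0.0180144 is still above 1/57 but 0.8¹⁹ ≈0.0144115 is at or below it, so n = 19.

19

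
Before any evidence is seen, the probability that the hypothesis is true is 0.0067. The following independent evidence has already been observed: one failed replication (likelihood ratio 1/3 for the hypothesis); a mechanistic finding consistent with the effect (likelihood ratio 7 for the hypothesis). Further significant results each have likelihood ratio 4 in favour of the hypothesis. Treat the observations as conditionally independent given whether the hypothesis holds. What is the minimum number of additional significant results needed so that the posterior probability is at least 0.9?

5

Prior odds = 0.0067/0.9933 = 67/9933.
Combined Bayes factor of the evidence already in hand = (1/3) × 7 = 7/3.
Odds after that evidence = (67/9933) × 7/3 = 67/4257.
Target odds = 0.9/0.1 = 9.
Need 4ⁿ ≥ 9 ÷ (67/4257) = 38313/67.
4⁴ = 256 falls short of 38313/67 but 4⁵ = 1024 reaches it, so n = 5.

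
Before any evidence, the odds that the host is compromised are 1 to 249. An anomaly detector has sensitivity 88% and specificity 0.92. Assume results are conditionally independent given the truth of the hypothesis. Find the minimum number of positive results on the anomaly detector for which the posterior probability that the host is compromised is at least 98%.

Prior odds = 1/249.
False-positive rate = 1 − 0.92 = 0.08; likelihood ratio of a positive = 0.88/0.08 = 11.
Target posterior odds = 0.98/0.02 = 49.
Need (1/249) × 11ⁿ ≥ 49, i.e. 11ⁿ ≥ 12201.
11³ = 1331 falls short of 12201 but 11⁴ = 14641 reaches it, so n = 4.

4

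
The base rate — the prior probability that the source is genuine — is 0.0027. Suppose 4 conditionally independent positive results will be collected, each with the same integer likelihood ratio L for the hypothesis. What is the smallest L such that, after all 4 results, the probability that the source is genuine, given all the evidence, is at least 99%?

14

Prior odds = 0.0027/0.9973 = 27/9973.
Target odds = 0.99/0.01 = 99.
Need L⁴ ≥ 99 ÷ (27/9973) = 109703/3.
13⁴ = 28561 < 109703/3 ≤ 38416 = 14⁴, so L = 14.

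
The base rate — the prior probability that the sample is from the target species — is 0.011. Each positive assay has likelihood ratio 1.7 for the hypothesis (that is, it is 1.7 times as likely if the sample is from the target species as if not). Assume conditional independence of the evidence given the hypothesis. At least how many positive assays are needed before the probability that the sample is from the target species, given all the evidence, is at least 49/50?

16

Prior odds: 0.011 ÷ 0.989 = 11/989.
Likelihood ratio per positive assay = 1.7.
Target odds: 0.98 ÷ 0.02 = 49.
Require 1.7ⁿ ≥ 49 ÷ (11/989) = 48461/11.
1.7¹⁵ ≈2862.42 falls short of 48461/11 but 1.7¹⁶ ≈4866.12 reaches it, so n = 16.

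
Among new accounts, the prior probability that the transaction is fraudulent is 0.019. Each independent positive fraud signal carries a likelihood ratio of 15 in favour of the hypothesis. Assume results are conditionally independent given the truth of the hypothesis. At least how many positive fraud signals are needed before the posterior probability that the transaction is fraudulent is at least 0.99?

4

Prior odds = 0.019/0.981 = 19/981.
Likelihood ratio per positive fraud signal = 15.
Target posterior odds = 0.99/0.01 = 99.
Require 15ⁿ ≥ 99 ÷ (19/981) = 97119/19.
15³ = 3375 falls short of 97119/19 but 15⁴ = 50625 reaches it, so n = 4.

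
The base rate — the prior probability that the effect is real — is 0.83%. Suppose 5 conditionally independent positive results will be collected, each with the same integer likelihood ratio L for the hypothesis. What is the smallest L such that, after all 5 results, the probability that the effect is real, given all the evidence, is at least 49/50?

6

Prior odds = 0.0083/0.9917 = 83/9917.
Target odds = 0.98/0.02 = 49.
Need L⁵ ≥ 49 ÷ (83/9917) = 485933/83.
5⁵ = 3125 < 485933/83 ≤ 7776 = 6⁵, so L = 6.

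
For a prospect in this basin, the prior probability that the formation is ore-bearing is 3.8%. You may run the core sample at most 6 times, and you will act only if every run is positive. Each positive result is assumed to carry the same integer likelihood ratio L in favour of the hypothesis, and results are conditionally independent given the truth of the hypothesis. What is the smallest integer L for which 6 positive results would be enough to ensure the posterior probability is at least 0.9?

Prior odds = 0.038/0.962 = 19/481.
Target odds = 0.9/0.1 = 9.
Need L⁶ ≥ 9 ÷ (19/481) = 4329/19.
2⁶ = 64 < 4329/19 ≤ 729 = 3⁶, so L = 3.

3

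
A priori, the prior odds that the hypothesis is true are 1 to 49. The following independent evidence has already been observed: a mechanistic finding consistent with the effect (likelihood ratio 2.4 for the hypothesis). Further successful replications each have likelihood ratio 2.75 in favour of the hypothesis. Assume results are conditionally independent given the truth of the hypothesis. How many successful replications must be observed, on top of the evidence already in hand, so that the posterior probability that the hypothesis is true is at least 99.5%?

Prior odds = 1/49.
Bayes factor of the evidence already in hand = 2.4.
Odds after that evidence = (1/49) × 2.4 = 12/245.
Target odds = 0.995/0.005 = 199.
Need 2.75ⁿ ≥ 199 ÷ (12/245) = 48755/12.
2.75⁸ = 214358881/65536 falls short of 48755/12 but 2.75⁹ ≈8994.86 reaches it, so n = 9.

9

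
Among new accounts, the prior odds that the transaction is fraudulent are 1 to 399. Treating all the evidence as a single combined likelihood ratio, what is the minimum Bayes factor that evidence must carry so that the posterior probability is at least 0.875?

Prior odds = 1/399.
Target odds = 0.875/0.125 = 7.
Required Bayes factor = 7 ÷ (1/399) = 2793.

2793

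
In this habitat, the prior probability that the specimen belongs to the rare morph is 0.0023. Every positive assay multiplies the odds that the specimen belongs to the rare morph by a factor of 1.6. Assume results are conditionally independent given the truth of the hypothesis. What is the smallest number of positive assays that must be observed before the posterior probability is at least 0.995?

25

Prior odds: 0.0023 ÷ 0.9977 = 23/9977.
Likelihood ratio per positive assay = 1.6.
Target odds: 0.995 ÷ 0.005 = 199.
Need (23/9977) × 1.6ⁿ ≥ 199, i.e. 1.6ⁿ ≥ 1985423/23.
1.6²⁴ ≈79228.2 falls short of 1985423/23 but 1.6²⁵ ≈126765 reaches it, so n = 25.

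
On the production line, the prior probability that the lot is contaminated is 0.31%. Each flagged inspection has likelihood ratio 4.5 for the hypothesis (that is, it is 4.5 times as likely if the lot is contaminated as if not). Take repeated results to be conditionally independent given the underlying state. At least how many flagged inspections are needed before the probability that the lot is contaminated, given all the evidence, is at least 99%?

7

Prior odds = 0.0031/0.9969 = 31/9969.
Likelihood ratio per flagged inspection = 4.5.
Target odds: 0.99 ÷ 0.01 = 99.
Require 4.5ⁿ ≥ 99 ÷ (31/9969) = 986931/31.
4.5⁶ = 8303.765625 falls short of 986931/31 but 4.5⁷ = 4782969/128 reaches it, so n = 7.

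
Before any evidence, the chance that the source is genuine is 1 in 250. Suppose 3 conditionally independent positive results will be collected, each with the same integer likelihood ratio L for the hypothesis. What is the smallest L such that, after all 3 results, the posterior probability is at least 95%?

17

Prior odds = 0.004/0.996 = 1/249.
Target odds = 0.95/0.05 = 19.
Need L³ ≥ 19 ÷ (1/249) = 4731.
16³ = 4096 < 4731 ≤ 4913 = 17³, so L = 17.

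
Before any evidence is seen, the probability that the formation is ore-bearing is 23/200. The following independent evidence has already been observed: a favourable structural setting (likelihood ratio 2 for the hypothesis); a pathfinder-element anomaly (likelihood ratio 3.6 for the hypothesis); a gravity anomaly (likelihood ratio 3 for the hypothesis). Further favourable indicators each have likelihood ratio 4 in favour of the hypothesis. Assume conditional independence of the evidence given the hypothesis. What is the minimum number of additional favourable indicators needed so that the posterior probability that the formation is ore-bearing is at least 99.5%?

Prior odds = 0.115/0.885 = 23/177.
Combined Bayes factor of the evidence already in hand = 2 × 3.6 × 3 = 21.6.
Odds after that evidence = (23/177) × 21.6 = 828/295.
Target odds = 0.995/0.005 = 199.
Need 4ⁿ ≥ 199 ÷ (828/295) = 58705/828.
4³ = 64 falls short of 58705/828 but 4⁴ = 256 reaches it, so n = 4.

4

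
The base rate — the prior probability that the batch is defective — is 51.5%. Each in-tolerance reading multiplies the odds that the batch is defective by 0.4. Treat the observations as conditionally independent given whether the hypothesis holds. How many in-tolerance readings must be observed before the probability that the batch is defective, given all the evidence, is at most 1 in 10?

3

Prior odds = 0.515/0.485 = 103/97.
Likelihood ratio per in-tolerance reading = 0.4.
Target posterior odds = 0.1/0.9 = 1/9.
Need (103/97) × 0.4ⁿ ≤ 1/9, i.e. 0.4ⁿ ≤ 97/927.
0.4² = 0.16 is still above 97/927 but 0.4³ = 0.064 is at or below it, so n = 3.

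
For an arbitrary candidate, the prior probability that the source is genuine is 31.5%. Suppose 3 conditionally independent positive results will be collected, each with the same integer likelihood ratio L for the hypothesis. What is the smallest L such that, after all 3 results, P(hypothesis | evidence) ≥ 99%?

Prior odds = 0.315/0.685 = 63/137.
Target odds = 0.99/0.01 = 99.
Need L³ ≥ 99 ÷ (63/137) = 1507/7.
5³ = 125 < 1507/7 ≤ 216 = 6³, so L = 6.

6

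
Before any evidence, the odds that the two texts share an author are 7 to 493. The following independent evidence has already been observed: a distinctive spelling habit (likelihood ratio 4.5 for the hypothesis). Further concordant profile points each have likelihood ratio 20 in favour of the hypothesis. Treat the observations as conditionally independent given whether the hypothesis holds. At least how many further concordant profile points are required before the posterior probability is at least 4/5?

2

Prior odds = 7/493.
Bayes factor of the evidence already in hand = 4.5.
Odds after that evidence = (7/493) × 4.5 = 63/986.
Target odds = 0.8/0.2 = 4.
Need 20ⁿ ≥ 4 ÷ (63/986) = 3944/63.
20¹ = 20 falls short of 3944/63 but 20² = 400 reaches it, so n = 2.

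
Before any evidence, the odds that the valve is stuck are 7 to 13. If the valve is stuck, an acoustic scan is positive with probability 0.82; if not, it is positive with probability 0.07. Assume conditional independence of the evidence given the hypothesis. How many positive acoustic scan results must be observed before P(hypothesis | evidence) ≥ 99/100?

3

Prior odds = 7/13.
Likelihood ratio of a positive = 0.82/0.07 = 82/7.
Target odds: 0.99 ÷ 0.01 = 99.
Need (7/13) × (82/7)ⁿ ≥ 99, i.e. (82/7)ⁿ ≥ 1287/7.
(82/7)² = 6724/49 falls short of 1287/7 but (82/7)³ = 551368/343 reaches it, so n = 3.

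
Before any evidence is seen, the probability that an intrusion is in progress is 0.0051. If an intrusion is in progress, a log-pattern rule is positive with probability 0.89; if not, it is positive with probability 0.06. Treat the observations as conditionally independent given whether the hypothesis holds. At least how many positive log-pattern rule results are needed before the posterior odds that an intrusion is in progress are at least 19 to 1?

4

Prior odds = 0.0051/0.9949 = 51/9949.
Likelihood ratio of a positive = 0.89/0.06 = 89/6.
Target odds = 19.
Require (89/6)ⁿ ≥ 19 ÷ (51/9949) = 189031/51.
(89/6)³ = 704969/216 falls short of 189031/51 but (89/6)⁴ = 62742241/1296 reaches it, so n = 4.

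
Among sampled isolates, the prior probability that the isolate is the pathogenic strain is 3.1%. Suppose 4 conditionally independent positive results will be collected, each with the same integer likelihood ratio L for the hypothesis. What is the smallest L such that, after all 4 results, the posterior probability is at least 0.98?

Prior odds = 0.031/0.969 = 31/969.
Target odds = 0.98/0.02 = 49.
Need L⁴ ≥ 49 ÷ (31/969) = 47481/31.
6⁴ = 1296 < 47481/31 ≤ 2401 = 7⁴, so L = 7.

7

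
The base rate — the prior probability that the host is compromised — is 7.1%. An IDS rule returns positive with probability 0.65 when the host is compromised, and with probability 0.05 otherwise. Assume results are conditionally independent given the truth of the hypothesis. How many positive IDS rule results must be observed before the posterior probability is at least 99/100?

Prior odds = 0.071/0.929 = 71/929.
Likelihood ratio of a positive result = 0.65/0.05 = 13.
Target posterior odds = 0.99/0.01 = 99.
Require 13ⁿ ≥ 99 ÷ (71/929) = 91971/71.
13² = 169 falls short of 91971/71 but 13³ = 2197 reaches it, so n = 3.

3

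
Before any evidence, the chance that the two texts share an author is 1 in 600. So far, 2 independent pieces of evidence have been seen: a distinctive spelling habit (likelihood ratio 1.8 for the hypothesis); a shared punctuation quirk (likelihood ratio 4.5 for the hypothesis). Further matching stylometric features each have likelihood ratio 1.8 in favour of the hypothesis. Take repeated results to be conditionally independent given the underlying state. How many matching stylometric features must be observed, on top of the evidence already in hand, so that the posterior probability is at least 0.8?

Prior odds = (1/600)/(599/600) = 1/599.
Combined Bayes factor of the evidence already in hand = 1.8 × 4.5 = 8.1.
Odds after that evidence = (1/599) × 8.1 = 81/5990.
Target odds = 0.8/0.2 = 4.
Need 1.8ⁿ ≥ 4 ÷ (81/5990) = 23960/81.
1.8⁹ = 387420489/1953125 falls short of 23960/81 but 1.8¹⁰ ≈357.047 reaches it, so n = 10.

10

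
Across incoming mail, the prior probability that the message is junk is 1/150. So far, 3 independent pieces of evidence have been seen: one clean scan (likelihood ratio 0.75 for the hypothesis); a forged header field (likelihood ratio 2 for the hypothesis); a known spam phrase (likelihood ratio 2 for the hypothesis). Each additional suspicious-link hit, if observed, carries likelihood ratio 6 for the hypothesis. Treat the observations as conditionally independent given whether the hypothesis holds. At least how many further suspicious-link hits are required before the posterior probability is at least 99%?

Prior odds = (1/150)/(149/150) = 1/149.
Combined Bayes factor of the evidence already in hand = 0.75 × 2 × 2 = 3.
Odds after that evidence = (1/149) × 3 = 3/149.
Target odds = 0.99/0.01 = 99.
Need 6ⁿ ≥ 99 ÷ (3/149) = 4917.
6⁴ = 1296 falls short of 4917 but 6⁵ = 7776 reaches it, so n = 5.

5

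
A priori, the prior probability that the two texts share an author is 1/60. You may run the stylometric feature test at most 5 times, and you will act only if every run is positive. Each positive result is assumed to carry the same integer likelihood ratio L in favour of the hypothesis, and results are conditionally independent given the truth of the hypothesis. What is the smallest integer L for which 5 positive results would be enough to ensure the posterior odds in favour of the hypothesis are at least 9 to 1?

4

Prior odds = (1/60)/(59/60) = 1/59.
Target odds = 9.
Need L⁵ ≥ 9 ÷ (1/59) = 531.
3⁵ = 243 < 531 ≤ 1024 = 4⁵, so L = 4.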